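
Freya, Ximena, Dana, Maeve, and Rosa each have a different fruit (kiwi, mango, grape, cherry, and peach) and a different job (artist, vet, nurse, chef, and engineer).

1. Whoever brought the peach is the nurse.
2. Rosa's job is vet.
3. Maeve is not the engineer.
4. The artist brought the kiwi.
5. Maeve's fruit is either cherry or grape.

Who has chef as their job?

With clues 1–2, Rosa is impossible for the one with job chef.
With clues 1–5, Dana, Freya, and Ximena are impossible for the one with job chef.
That leaves Maeve.

Maeve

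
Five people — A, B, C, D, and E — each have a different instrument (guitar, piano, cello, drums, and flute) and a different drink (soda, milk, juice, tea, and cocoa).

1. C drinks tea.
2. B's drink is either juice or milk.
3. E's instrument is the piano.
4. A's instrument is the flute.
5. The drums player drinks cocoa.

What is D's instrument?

With clues 1–3, piano is impossible for D's instrument.
With clues 1–4, flute is impossible for D's instrument.
With clues 1–5, cello and guitar are impossible for D's instrument.
That leaves drums.

drums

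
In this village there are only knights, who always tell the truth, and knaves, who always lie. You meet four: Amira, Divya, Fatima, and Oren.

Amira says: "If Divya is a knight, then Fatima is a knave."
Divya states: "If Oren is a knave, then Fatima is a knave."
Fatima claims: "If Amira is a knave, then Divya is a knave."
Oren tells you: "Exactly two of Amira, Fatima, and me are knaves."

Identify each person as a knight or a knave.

Consider Amira. Suppose Amira is a knave.
Then no assignment of the remaining roles makes every statement match its speaker's type — contradiction.
So Amira is a knight.
With that fixed, Fatima's statement is true, so Fatima is a knight.
With that fixed, Oren's statement is false, so Oren is a knave.
With that fixed, Divya's statement is false, so Divya is a knave.

Amira: knight, Divya: knave, Fatima: knight, Oren: knave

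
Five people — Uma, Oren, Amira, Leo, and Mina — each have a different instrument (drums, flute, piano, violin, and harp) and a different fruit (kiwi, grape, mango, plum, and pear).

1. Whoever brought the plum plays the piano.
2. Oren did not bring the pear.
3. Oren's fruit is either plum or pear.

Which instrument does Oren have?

piano

With clues 1–3, drums, flute, harp, and violin are impossible for Oren's instrument.
That leaves piano.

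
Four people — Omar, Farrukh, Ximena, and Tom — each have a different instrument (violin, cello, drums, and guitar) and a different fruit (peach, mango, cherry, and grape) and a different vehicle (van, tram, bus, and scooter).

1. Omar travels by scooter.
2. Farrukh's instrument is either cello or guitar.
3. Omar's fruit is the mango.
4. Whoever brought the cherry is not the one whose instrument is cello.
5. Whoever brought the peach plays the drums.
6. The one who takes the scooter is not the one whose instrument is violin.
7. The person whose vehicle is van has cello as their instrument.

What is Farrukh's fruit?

With clues 1–3, mango is impossible for Farrukh's fruit.
With clues 1–5, peach is impossible for Farrukh's fruit.
With clues 1–7, cherry is impossible for Farrukh's fruit.
That leaves grape.

grape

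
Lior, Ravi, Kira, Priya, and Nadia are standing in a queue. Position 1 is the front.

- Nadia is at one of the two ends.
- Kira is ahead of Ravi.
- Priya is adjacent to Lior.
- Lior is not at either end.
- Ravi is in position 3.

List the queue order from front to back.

Nadia, Kira, Ravi, Lior, Priya

From clue 1: Nadia is in {1,5}.
From clues 1–5: Nadia → position 1, Kira → position 2, Ravi → position 3, Lior → position 4, Priya → position 5.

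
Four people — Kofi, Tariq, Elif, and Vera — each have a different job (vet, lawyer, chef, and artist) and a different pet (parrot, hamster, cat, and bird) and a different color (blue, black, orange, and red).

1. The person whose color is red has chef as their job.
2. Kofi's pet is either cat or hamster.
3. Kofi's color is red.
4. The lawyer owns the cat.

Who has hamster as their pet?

With clues 1–4, Elif, Tariq, and Vera are impossible for the one with pet hamster.
That leaves Kofi.

Kofi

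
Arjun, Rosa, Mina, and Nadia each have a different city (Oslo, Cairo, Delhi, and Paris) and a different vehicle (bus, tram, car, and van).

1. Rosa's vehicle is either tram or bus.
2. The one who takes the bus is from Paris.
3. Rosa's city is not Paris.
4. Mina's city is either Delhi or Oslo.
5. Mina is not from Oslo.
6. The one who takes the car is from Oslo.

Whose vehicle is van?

Mina

Clue 1 rules out Rosa for the one with vehicle van.
With clues 1–6, Arjun and Nadia are impossible for the one with vehicle van.
That leaves Mina.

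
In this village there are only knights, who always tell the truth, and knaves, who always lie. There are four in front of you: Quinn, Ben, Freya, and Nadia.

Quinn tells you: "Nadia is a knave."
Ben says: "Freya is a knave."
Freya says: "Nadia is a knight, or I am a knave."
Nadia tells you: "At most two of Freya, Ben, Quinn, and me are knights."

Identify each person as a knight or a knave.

Consider Quinn. Suppose Quinn is a knight.
Then no assignment of the remaining roles makes every statement match its speaker's type — contradiction.
So Quinn is a knave.
Consider Ben. Suppose Ben is a knight.
Then no assignment of the remaining roles makes every statement match its speaker's type — contradiction.
So Ben is a knave.
With that fixed, Nadia's statement is true, so Nadia is a knight.
With that fixed, Freya's statement is true, so Freya is a knight.

Quinn: knave, Ben: knave, Freya: knight, Nadia: knight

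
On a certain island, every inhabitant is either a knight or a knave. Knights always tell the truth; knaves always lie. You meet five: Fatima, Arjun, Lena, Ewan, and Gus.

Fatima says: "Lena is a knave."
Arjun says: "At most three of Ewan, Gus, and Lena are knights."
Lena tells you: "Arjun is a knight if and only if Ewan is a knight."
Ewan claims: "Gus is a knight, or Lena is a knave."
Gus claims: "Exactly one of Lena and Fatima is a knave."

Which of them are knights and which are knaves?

Regardless of anyone's role, Arjun's statement is true, so Arjun is a knight.
Consider Fatima. Suppose Fatima is a knight.
Then no assignment of the remaining roles makes every statement match its speaker's type — contradiction.
So Fatima is a knave.
Consider Lena. Suppose Lena is a knave.
Then Fatima's statement comes out true, contradicting Fatima being a knave.
So Lena is a knight.
With that fixed, Gus's statement is true, so Gus is a knight.
With that fixed, Ewan's statement is true, so Ewan is a knight.

Fatima: knave, Arjun: knight, Lena: knight, Ewan: knight, Gus: knight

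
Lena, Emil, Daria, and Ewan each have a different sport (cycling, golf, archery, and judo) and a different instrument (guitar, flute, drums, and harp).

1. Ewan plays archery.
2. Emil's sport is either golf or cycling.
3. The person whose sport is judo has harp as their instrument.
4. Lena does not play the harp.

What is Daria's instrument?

harp

With clues 1–4, drums, flute, and guitar are impossible for Daria's instrument.
That leaves harp.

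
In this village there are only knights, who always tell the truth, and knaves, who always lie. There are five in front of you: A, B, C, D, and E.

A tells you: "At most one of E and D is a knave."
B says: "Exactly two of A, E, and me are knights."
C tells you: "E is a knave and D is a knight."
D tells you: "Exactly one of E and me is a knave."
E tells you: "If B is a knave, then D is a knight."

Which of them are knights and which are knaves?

A: knave, B: knave, C: knave, D: knave, E: knave

Consider A. Suppose A is a knight.
Then no assignment of the remaining roles makes every statement match its speaker's type — contradiction.
So A is a knave.
Consider B. Suppose B is a knight.
Then no assignment of the remaining roles makes every statement match its speaker's type — contradiction.
So B is a knave.
Consider C. Suppose C is a knight.
Then no assignment of the remaining roles makes every statement match its speaker's type — contradiction.
So C is a knave.
Consider D. Suppose D is a knight.
Then A's statement comes out true, contradicting A being a knave.
So D is a knave.
With that fixed, E's statement is false, so E is a knave.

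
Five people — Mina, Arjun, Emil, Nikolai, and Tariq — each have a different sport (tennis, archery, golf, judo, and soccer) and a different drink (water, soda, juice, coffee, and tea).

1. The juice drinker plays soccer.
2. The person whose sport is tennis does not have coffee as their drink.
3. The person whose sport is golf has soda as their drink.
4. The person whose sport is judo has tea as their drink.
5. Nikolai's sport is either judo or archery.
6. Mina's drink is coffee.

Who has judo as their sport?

With clues 1–6, Arjun, Emil, Mina, and Tariq are impossible for the one with sport judo.
That leaves Nikolai.

Nikolai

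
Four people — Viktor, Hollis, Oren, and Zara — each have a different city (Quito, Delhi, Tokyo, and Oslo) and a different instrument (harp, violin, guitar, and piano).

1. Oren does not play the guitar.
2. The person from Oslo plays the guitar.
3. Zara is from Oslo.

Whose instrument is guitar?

Zara

Clue 1 rules out Oren for the one with instrument guitar.
With clues 1–3, Hollis and Viktor are impossible for the one with instrument guitar.
That leaves Zara.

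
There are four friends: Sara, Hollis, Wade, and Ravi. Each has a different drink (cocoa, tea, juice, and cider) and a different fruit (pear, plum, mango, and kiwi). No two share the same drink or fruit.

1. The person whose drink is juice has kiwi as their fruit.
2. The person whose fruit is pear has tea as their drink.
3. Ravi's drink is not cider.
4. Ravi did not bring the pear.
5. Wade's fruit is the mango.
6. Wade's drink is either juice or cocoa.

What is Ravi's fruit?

With clues 1–4, pear is impossible for Ravi's fruit.
With clues 1–5, mango is impossible for Ravi's fruit.
With clues 1–6, plum is impossible for Ravi's fruit.
That leaves kiwi.

kiwi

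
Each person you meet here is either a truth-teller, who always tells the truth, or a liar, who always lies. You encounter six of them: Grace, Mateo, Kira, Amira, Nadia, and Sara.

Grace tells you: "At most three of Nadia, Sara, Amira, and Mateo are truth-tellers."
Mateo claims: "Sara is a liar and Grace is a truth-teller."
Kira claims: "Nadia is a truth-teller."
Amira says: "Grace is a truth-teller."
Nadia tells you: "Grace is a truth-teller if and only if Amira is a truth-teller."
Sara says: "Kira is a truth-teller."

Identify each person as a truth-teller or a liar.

Consider Grace. Suppose Grace is a liar.
Then no assignment of the remaining roles makes every statement match its speaker's type — contradiction.
So Grace is a truth-teller.
With that fixed, Amira's statement is true, so Amira is a truth-teller.
With that fixed, Nadia's statement is true, so Nadia is a truth-teller.
With that fixed, Kira's statement is true, so Kira is a truth-teller.
With that fixed, Sara's statement is true, so Sara is a truth-teller.
With that fixed, Mateo's statement is false, so Mateo is a liar.

Grace: truth-teller, Mateo: liar, Kira: truth-teller, Amira: truth-teller, Nadia: truth-teller, Sara: truth-teller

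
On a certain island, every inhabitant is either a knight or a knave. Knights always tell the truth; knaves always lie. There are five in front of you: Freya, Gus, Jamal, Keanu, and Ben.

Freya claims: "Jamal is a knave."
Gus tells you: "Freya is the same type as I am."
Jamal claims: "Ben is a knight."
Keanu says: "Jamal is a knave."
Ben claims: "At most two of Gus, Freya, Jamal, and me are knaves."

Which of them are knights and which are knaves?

Freya: knight, Gus: knave, Jamal: knave, Keanu: knight, Ben: knave

Consider Freya. Suppose Freya is a knave.
Then whichever role Gus has, Gus's statement has the wrong truth value — contradiction.
So Freya is a knight.
Consider Gus. Suppose Gus is a knight.
Then no assignment of the remaining roles makes every statement match its speaker's type — contradiction.
So Gus is a knave.
Consider Jamal. Suppose Jamal is a knight.
Then Freya's statement comes out false, contradicting Freya being a knight.
So Jamal is a knave.
With that fixed, Keanu's statement is true, so Keanu is a knight.
Consider Ben. Suppose Ben is a knight.
Then Jamal's statement comes out true, contradicting Jamal being a knave.
So Ben is a knave.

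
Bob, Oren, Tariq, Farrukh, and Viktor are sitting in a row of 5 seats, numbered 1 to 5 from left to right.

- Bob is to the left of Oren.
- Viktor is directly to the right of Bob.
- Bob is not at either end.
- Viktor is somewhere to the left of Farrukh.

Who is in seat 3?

Viktor

With clues 1–3, Farrukh, Oren, and Tariq are ruled out for seat 3.
With clues 1–4, Bob is ruled out for seat 3.
So seat 3 is Viktor.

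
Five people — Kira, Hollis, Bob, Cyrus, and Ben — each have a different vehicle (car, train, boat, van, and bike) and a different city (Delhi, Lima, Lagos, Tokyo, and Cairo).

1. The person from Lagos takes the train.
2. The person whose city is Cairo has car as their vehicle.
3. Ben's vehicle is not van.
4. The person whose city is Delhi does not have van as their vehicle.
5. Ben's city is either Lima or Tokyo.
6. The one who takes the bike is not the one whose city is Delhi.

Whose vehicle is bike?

With clues 1–6, Bob, Cyrus, Hollis, and Kira are impossible for the one with vehicle bike.
That leaves Ben.

Ben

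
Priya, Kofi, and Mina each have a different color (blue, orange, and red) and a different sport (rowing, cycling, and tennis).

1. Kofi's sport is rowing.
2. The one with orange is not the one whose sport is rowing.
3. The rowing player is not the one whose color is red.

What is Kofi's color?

With clues 1–2, orange is impossible for Kofi's color.
With clues 1–3, red is impossible for Kofi's color.
That leaves blue.

blue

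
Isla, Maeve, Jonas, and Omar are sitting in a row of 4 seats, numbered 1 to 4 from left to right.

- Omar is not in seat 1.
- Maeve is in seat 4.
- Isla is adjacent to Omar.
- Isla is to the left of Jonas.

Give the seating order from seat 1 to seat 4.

From clue 1: Omar is in {2,3,4}.
From clues 1–2: Maeve → seat 4.
From clues 1–3: Jonas is in {1,3}.
From clues 1–4: Isla → seat 1, Omar → seat 2, Jonas → seat 3.

Isla, Omar, Jonas, Maeve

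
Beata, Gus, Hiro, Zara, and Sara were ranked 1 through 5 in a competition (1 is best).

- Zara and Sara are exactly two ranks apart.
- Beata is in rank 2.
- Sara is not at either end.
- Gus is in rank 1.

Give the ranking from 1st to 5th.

From clues 1–2: Beata → rank 2.
From clues 1–3: Sara → rank 3.
From clues 1–4: Gus → rank 1, Hiro → rank 4, Zara → rank 5.

Gus, Beata, Sara, Hiro, Zara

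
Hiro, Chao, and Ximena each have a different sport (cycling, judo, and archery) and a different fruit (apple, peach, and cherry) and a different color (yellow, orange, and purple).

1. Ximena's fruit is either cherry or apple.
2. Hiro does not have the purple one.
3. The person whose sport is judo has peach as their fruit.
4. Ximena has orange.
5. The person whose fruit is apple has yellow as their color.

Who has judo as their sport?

With clues 1–3, Ximena is impossible for the one with sport judo.
With clues 1–5, Hiro is impossible for the one with sport judo.
That leaves Chao.

Chao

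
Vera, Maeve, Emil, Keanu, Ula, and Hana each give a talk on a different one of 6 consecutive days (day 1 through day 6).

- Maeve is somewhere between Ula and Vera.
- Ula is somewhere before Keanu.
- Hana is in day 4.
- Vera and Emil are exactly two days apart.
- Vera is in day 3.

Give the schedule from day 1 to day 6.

From clue 1: Maeve is in {2,3,4,5}.
From clues 1–3: Hana → day 4.
From clues 1–4: Maeve → day 2, Keanu → day 6.
From clues 1–5: Ula → day 1, Vera → day 3, Emil → day 5.

Ula, Maeve, Vera, Hana, Emil, Keanu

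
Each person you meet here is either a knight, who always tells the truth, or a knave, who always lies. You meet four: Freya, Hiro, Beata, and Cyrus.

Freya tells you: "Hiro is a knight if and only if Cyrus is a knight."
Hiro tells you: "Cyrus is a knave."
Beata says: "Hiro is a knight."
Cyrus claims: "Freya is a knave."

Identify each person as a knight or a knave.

Freya: knave, Hiro: knave, Beata: knave, Cyrus: knight

Consider Freya. Suppose Freya is a knight.
Then no assignment of the remaining roles makes every statement match its speaker's type — contradiction.
So Freya is a knave.
With that fixed, Cyrus's statement is true, so Cyrus is a knight.
With that fixed, Hiro's statement is false, so Hiro is a knave.
With that fixed, Beata's statement is false, so Beata is a knave.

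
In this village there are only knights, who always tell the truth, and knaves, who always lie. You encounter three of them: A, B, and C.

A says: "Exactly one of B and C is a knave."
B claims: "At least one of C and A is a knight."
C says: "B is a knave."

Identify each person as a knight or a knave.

A: knight, B: knight, C: knave

Consider A. Suppose A is a knave.
Then no assignment of the remaining roles makes every statement match its speaker's type — contradiction.
So A is a knight.
With that fixed, B's statement is true, so B is a knight.
With that fixed, C's statement is false, so C is a knave.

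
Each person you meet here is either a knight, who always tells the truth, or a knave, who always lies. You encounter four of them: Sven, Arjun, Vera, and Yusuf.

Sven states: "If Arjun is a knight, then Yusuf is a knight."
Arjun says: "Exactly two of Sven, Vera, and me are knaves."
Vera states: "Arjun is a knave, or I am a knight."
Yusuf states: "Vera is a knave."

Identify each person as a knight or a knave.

Sven: knight, Arjun: knave, Vera: knight, Yusuf: knave

Consider Sven. Suppose Sven is a knave.
Then no assignment of the remaining roles makes every statement match its speaker's type — contradiction.
So Sven is a knight.
Consider Arjun. Suppose Arjun is a knight.
Then Arjun's own statement would have to be true, but it can't be — contradiction.
So Arjun is a knave.
With that fixed, Vera's statement is true, so Vera is a knight.
With that fixed, Yusuf's statement is false, so Yusuf is a knave.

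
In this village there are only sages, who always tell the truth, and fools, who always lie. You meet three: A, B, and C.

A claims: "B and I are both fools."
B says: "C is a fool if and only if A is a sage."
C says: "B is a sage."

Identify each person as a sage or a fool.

Consider A. Suppose A is a sage.
Then A's own statement would have to be true, but it can't be — contradiction.
So A is a fool.
Consider B. Suppose B is a fool.
Then A's statement comes out true, contradicting A being a fool.
So B is a sage.
With that fixed, C's statement is true, so C is a sage.

A: fool, B: sage, C: sage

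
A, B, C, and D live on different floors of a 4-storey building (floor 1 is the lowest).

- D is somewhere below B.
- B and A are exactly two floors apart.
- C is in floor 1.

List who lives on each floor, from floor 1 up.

C, A, D, B

From clue 1: B is in {2,3,4}.
From clues 1–2: A is in {1,2,4}.
From clues 1–3: C → floor 1, A → floor 2, D → floor 3, B → floor 4.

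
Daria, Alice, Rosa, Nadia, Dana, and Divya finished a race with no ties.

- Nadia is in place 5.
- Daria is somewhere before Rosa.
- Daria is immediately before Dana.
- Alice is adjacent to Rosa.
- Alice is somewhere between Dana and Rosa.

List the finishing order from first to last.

From clue 1: Nadia → place 5.
From clues 1–2: Daria is in {1,2,3,4}.
From clues 1–3: Daria is in {1,2,3}.
From clues 1–4: Daria → place 1, Dana → place 2, Divya → place 6.
From clues 1–5: Alice → place 3, Rosa → place 4.

Daria, Dana, Alice, Rosa, Nadia, Divya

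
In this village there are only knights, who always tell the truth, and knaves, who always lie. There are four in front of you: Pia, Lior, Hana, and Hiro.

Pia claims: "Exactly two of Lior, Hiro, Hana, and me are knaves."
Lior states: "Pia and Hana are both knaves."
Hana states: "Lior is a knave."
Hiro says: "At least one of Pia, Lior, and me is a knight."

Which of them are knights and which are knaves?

Consider Pia. Suppose Pia is a knight.
Then no assignment of the remaining roles makes every statement match its speaker's type — contradiction.
So Pia is a knave.
Consider Lior. Suppose Lior is a knight.
Then no assignment of the remaining roles makes every statement match its speaker's type — contradiction.
So Lior is a knave.
With that fixed, Hana's statement is true, so Hana is a knight.
Consider Hiro. Suppose Hiro is a knight.
Then Pia's statement comes out true, contradicting Pia being a knave.
So Hiro is a knave.

Pia: knave, Lior: knave, Hana: knight, Hiro: knave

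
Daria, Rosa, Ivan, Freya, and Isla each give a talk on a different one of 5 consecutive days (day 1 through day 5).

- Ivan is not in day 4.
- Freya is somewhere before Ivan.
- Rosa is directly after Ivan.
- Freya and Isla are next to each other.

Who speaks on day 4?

Rosa

With clue 1, Ivan is ruled out for day 4.
With clues 1–3, Freya is ruled out for day 4.
With clues 1–4, Daria and Isla are ruled out for day 4.
So day 4 is Rosa.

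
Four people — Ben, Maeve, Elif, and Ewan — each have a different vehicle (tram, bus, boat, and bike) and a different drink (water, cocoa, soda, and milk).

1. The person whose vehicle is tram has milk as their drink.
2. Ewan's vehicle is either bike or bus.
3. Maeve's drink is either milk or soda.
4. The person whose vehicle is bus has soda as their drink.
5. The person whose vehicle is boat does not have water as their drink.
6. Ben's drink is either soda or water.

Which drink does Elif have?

With clues 1–6, milk, soda, and water are impossible for Elif's drink.
That leaves cocoa.

cocoa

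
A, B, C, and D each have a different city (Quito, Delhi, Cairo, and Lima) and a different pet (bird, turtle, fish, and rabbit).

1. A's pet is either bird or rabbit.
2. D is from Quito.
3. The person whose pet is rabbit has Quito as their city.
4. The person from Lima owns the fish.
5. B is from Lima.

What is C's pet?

turtle

With clues 1–3, bird and rabbit are impossible for C's pet.
With clues 1–5, fish is impossible for C's pet.
That leaves turtle.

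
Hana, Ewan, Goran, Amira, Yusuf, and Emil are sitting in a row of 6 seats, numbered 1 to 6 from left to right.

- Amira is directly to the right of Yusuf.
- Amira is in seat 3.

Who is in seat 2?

With clues 1–2, Amira, Emil, Ewan, Goran, and Hana are ruled out for seat 2.
So seat 2 is Yusuf.

Yusuf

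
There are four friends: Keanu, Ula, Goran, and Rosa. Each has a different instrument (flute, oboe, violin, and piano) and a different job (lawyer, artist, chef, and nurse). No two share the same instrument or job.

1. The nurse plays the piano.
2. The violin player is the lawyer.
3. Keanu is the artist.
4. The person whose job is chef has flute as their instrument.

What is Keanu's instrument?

oboe

With clues 1–3, piano and violin are impossible for Keanu's instrument.
With clues 1–4, flute is impossible for Keanu's instrument.
That leaves oboe.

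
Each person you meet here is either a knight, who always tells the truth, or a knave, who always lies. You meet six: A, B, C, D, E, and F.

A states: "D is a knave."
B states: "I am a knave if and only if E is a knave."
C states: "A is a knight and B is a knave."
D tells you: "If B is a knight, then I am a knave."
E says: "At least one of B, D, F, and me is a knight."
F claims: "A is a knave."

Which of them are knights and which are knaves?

Consider A. Suppose A is a knight.
Then no assignment of the remaining roles makes every statement match its speaker's type — contradiction.
So A is a knave.
With that fixed, C's statement is false, so C is a knave.
With that fixed, F's statement is true, so F is a knight.
With that fixed, E's statement is true, so E is a knight.
Consider B. Suppose B is a knight.
Then whichever role D has, D's statement has the wrong truth value — contradiction.
So B is a knave.
With that fixed, D's statement is true, so D is a knight.

A: knave, B: knave, C: knave, D: knight, E: knight, F: knight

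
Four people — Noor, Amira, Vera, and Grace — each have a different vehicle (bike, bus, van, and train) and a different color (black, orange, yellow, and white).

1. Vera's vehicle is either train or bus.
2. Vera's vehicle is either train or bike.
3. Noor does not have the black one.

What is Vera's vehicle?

train

Clue 1 rules out bike and van for Vera's vehicle.
With clues 1–2, bus is impossible for Vera's vehicle.
That leaves train.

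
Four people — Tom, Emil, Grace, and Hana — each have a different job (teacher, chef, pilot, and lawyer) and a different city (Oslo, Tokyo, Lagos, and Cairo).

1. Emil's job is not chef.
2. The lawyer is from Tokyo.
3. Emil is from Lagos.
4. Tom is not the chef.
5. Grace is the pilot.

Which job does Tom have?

lawyer

With clues 1–4, chef is impossible for Tom's job.
With clues 1–5, pilot and teacher are impossible for Tom's job.
That leaves lawyer.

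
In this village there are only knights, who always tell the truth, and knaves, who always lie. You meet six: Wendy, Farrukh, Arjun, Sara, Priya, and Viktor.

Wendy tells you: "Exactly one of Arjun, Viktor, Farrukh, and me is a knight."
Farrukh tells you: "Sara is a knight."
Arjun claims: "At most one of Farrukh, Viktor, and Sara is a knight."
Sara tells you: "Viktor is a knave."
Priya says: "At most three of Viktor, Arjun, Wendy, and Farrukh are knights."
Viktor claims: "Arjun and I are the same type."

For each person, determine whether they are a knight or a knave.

Consider Wendy. Suppose Wendy is a knight.
Then no assignment of the remaining roles makes every statement match its speaker's type — contradiction.
So Wendy is a knave.
With that fixed, Priya's statement is true, so Priya is a knight.
Consider Farrukh. Suppose Farrukh is a knight.
Then no assignment of the remaining roles makes every statement match its speaker's type — contradiction.
So Farrukh is a knave.
Consider Arjun. Suppose Arjun is a knave.
Then whichever role Viktor has, Viktor's statement has the wrong truth value — contradiction.
So Arjun is a knight.
Consider Sara. Suppose Sara is a knight.
Then Farrukh's statement comes out true, contradicting Farrukh being a knave.
So Sara is a knave.
Consider Viktor. Suppose Viktor is a knave.
Then Wendy's statement comes out true, contradicting Wendy being a knave.
So Viktor is a knight.

Wendy: knave, Farrukh: knave, Arjun: knight, Sara: knave, Priya: knight, Viktor: knight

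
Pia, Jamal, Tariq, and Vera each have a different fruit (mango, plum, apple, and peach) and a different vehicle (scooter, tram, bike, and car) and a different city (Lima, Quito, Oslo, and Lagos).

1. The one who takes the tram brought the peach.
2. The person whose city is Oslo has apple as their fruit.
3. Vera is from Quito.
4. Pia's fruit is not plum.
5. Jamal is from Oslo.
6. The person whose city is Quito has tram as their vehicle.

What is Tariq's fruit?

plum

With clues 1–5, apple is impossible for Tariq's fruit.
With clues 1–6, mango and peach are impossible for Tariq's fruit.
That leaves plum.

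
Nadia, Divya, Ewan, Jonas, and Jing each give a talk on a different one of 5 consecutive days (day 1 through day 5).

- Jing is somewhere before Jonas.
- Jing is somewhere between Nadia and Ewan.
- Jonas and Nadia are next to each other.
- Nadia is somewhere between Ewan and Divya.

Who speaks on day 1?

Ewan

With clue 1, Jonas is ruled out for day 1.
With clues 1–2, Jing is ruled out for day 1.
With clues 1–3, Nadia is ruled out for day 1.
With clues 1–4, Divya is ruled out for day 1.
So day 1 is Ewan.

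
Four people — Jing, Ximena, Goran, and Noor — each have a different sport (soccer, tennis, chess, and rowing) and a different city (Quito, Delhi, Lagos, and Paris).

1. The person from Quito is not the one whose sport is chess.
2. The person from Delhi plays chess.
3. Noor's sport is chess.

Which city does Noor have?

Delhi

With clues 1–3, Lagos, Paris, and Quito are impossible for Noor's city.
That leaves Delhi.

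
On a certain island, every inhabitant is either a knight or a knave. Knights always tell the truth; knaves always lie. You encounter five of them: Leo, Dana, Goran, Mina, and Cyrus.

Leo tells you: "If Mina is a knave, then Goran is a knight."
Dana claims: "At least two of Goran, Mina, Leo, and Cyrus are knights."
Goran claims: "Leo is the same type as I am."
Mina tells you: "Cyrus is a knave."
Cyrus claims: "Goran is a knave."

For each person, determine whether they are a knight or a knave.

Consider Leo. Suppose Leo is a knave.
Then whichever role Goran has, Goran's statement has the wrong truth value — contradiction.
So Leo is a knight.
Consider Dana. Suppose Dana is a knave.
Then no assignment of the remaining roles makes every statement match its speaker's type — contradiction.
So Dana is a knight.
Consider Goran. Suppose Goran is a knave.
Then no assignment of the remaining roles makes every statement match its speaker's type — contradiction.
So Goran is a knight.
With that fixed, Cyrus's statement is false, so Cyrus is a knave.
With that fixed, Mina's statement is true, so Mina is a knight.

Leo: knight, Dana: knight, Goran: knight, Mina: knight, Cyrus: knave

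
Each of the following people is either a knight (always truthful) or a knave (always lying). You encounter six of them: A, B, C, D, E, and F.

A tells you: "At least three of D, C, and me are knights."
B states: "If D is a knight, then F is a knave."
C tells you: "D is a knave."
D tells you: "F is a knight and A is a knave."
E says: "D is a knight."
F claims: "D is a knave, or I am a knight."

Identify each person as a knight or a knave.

Consider A. Suppose A is a knight.
Then no assignment of the remaining roles makes every statement match its speaker's type — contradiction.
So A is a knave.
Consider B. Suppose B is a knight.
Then no assignment of the remaining roles makes every statement match its speaker's type — contradiction.
So B is a knave.
Consider C. Suppose C is a knight.
Then no assignment of the remaining roles makes every statement match its speaker's type — contradiction.
So C is a knave.
Consider D. Suppose D is a knave.
Then B's statement comes out true, contradicting B being a knave.
So D is a knight.
With that fixed, E's statement is true, so E is a knight.
Consider F. Suppose F is a knave.
Then B's statement comes out true, contradicting B being a knave.
So F is a knight.

A: knave, B: knave, C: knave, D: knight, E: knight, F: knight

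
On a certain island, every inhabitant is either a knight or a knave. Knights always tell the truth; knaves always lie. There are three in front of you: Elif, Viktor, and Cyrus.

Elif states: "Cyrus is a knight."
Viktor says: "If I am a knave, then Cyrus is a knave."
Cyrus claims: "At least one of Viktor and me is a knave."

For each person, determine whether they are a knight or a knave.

Consider Elif. Suppose Elif is a knave.
Then no assignment of the remaining roles makes every statement match its speaker's type — contradiction.
So Elif is a knight.
Consider Viktor. Suppose Viktor is a knight.
Then whichever role Cyrus has, Cyrus's statement has the wrong truth value — contradiction.
So Viktor is a knave.
With that fixed, Cyrus's statement is true, so Cyrus is a knight.

Elif: knight, Viktor: knave, Cyrus: knight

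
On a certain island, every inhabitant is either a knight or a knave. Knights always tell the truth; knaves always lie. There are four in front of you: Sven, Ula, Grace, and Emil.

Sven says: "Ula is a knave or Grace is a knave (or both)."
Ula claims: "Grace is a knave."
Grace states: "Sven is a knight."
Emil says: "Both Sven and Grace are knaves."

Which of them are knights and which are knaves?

Consider Sven. Suppose Sven is a knave.
Then no assignment of the remaining roles makes every statement match its speaker's type — contradiction.
So Sven is a knight.
With that fixed, Grace's statement is true, so Grace is a knight.
With that fixed, Emil's statement is false, so Emil is a knave.
With that fixed, Ula's statement is false, so Ula is a knave.

Sven: knight, Ula: knave, Grace: knight, Emil: knave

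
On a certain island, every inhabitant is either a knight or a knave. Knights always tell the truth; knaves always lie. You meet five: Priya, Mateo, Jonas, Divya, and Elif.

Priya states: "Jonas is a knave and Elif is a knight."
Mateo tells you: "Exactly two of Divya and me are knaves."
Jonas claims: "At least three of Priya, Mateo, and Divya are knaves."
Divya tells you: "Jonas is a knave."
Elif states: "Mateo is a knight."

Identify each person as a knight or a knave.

Consider Priya. Suppose Priya is a knight.
Then no assignment of the remaining roles makes every statement match its speaker's type — contradiction.
So Priya is a knave.
Consider Mateo. Suppose Mateo is a knight.
Then Mateo's own statement would have to be true, but it can't be — contradiction.
So Mateo is a knave.
With that fixed, Elif's statement is false, so Elif is a knave.
Consider Jonas. Suppose Jonas is a knight.
Then no assignment of the remaining roles makes every statement match its speaker's type — contradiction.
So Jonas is a knave.
With that fixed, Divya's statement is true, so Divya is a knight.

Priya: knave, Mateo: knave, Jonas: knave, Divya: knight, Elif: knave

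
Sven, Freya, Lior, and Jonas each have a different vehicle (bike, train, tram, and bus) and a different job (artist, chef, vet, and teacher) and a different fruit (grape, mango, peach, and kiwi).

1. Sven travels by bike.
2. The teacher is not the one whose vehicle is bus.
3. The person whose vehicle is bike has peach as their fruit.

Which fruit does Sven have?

With clues 1–3, grape, kiwi, and mango are impossible for Sven's fruit.
That leaves peach.

peach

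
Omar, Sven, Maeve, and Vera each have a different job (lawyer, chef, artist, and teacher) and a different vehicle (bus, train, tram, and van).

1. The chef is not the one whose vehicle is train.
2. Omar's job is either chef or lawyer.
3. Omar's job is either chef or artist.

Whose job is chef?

Omar

With clues 1–3, Maeve, Sven, and Vera are impossible for the one with job chef.
That leaves Omar.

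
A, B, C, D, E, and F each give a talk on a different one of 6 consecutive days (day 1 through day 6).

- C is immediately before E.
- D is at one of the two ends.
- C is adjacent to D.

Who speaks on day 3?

With clues 1–2, D is ruled out for day 3.
With clues 1–3, A, B, C, and F are ruled out for day 3.
So day 3 is E.

E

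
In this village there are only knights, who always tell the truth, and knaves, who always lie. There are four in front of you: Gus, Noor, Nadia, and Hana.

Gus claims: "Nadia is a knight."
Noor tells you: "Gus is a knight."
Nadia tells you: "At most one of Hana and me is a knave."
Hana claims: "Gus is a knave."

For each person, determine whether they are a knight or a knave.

Gus: knight, Noor: knight, Nadia: knight, Hana: knave

Consider Gus. Suppose Gus is a knave.
Then no assignment of the remaining roles makes every statement match its speaker's type — contradiction.
So Gus is a knight.
With that fixed, Noor's statement is true, so Noor is a knight.
With that fixed, Hana's statement is false, so Hana is a knave.
Consider Nadia. Suppose Nadia is a knave.
Then Gus's statement comes out false, contradicting Gus being a knight.
So Nadia is a knight.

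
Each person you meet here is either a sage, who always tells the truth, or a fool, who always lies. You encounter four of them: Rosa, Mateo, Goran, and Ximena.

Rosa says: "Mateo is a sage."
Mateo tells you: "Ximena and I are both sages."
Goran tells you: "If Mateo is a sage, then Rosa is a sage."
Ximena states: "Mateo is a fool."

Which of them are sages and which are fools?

Rosa: fool, Mateo: fool, Goran: sage, Ximena: sage

Consider Rosa. Suppose Rosa is a sage.
Then no assignment of the remaining roles makes every statement match its speaker's type — contradiction.
So Rosa is a fool.
Consider Mateo. Suppose Mateo is a sage.
Then Rosa's statement comes out true, contradicting Rosa being a fool.
So Mateo is a fool.
With that fixed, Goran's statement is true, so Goran is a sage.
With that fixed, Ximena's statement is true, so Ximena is a sage.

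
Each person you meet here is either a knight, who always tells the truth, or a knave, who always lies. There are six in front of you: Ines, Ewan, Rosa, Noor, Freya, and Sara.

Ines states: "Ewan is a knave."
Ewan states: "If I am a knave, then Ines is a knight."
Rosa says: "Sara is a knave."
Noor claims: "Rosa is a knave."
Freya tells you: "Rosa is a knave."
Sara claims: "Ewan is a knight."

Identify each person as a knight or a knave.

Consider Ines. Suppose Ines is a knight.
Then no assignment of the remaining roles makes every statement match its speaker's type — contradiction.
So Ines is a knave.
Consider Ewan. Suppose Ewan is a knave.
Then Ines's statement comes out true, contradicting Ines being a knave.
So Ewan is a knight.
With that fixed, Sara's statement is true, so Sara is a knight.
With that fixed, Rosa's statement is false, so Rosa is a knave.
With that fixed, Noor's statement is true, so Noor is a knight.
With that fixed, Freya's statement is true, so Freya is a knight.

Ines: knave, Ewan: knight, Rosa: knave, Noor: knight, Freya: knight, Sara: knight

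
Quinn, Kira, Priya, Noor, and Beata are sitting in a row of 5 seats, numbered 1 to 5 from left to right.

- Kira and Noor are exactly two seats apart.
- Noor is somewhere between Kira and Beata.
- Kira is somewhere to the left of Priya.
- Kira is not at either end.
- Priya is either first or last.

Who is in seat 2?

Noor

With clues 1–3, Beata is ruled out for seat 2.
With clues 1–4, Priya and Quinn are ruled out for seat 2.
With clues 1–5, Kira is ruled out for seat 2.
So seat 2 is Noor.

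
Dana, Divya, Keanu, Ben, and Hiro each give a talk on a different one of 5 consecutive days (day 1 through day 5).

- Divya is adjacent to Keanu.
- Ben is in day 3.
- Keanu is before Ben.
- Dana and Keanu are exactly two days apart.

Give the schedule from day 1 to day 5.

Divya, Keanu, Ben, Dana, Hiro

From clues 1–2: Ben → day 3.
From clues 1–3: Dana is in {4,5}.
From clues 1–4: Divya → day 1, Keanu → day 2, Dana → day 4, Hiro → day 5.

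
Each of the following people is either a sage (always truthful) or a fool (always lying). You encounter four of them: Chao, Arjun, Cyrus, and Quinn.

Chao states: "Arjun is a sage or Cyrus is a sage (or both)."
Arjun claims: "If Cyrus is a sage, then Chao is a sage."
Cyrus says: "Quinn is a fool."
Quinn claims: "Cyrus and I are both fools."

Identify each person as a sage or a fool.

Consider Chao. Suppose Chao is a fool.
Then no assignment of the remaining roles makes every statement match its speaker's type — contradiction.
So Chao is a sage.
With that fixed, Arjun's statement is true, so Arjun is a sage.
Consider Cyrus. Suppose Cyrus is a fool.
Then whichever role Quinn has, Quinn's statement has the wrong truth value — contradiction.
So Cyrus is a sage.
With that fixed, Quinn's statement is false, so Quinn is a fool.

Chao: sage, Arjun: sage, Cyrus: sage, Quinn: fool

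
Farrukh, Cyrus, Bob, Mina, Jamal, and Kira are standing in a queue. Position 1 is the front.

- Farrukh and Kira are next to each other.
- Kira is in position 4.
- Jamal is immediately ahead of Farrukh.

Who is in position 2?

Jamal

With clues 1–2, Farrukh and Kira are ruled out for position 2.
With clues 1–3, Bob, Cyrus, and Mina are ruled out for position 2.
So position 2 is Jamal.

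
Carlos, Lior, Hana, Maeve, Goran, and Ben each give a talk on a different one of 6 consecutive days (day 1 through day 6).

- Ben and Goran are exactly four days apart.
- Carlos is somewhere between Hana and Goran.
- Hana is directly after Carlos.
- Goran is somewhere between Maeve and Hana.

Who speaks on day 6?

With clues 1–2, Carlos is ruled out for day 6.
With clues 1–3, Goran and Hana are ruled out for day 6.
With clues 1–4, Lior and Maeve are ruled out for day 6.
So day 6 is Ben.

Ben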